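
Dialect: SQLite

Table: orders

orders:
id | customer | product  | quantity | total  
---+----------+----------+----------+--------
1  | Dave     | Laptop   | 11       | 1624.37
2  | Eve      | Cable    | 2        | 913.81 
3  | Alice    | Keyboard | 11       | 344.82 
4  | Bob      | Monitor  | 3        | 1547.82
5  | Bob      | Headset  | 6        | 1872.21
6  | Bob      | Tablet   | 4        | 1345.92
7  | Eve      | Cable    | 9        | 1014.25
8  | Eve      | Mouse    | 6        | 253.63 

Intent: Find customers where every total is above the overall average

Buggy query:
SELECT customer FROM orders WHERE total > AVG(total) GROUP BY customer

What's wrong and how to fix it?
Bug: AVG() is an aggregate; it can't sit directly in WHERE

Fix: Compute the overall average in a scalar subquery and compare each group's MIN against it in HAVING

Corrected query:
SELECT customer FROM orders GROUP BY customer HAVING MIN(total) > (SELECT AVG(total) FROM orders)

Result:
customer
--------
Bob     
Dave    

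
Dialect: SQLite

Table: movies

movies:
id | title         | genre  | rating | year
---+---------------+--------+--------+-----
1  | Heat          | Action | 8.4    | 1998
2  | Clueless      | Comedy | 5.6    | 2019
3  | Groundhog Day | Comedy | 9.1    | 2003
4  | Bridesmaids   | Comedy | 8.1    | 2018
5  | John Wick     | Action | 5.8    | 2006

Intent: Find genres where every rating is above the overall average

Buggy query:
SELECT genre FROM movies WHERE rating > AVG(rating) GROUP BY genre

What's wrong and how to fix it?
Bug: AVG() is an aggregate; it can't sit directly in WHERE

Fix: Compute the overall average in a scalar subquery and compare each group's MIN against it in HAVING

Corrected query:
SELECT genre FROM movies GROUP BY genre HAVING MIN(rating) > (SELECT AVG(rating) FROM movies)

Result:
(no rows)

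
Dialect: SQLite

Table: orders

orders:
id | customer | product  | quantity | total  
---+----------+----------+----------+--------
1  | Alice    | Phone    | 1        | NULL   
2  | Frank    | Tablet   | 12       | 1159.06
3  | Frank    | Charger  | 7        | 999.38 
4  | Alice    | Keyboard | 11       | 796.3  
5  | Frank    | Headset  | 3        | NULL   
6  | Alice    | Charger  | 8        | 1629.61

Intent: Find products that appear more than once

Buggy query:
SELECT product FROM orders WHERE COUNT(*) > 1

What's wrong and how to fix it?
Bug: WHERE can't reference COUNT(*); aggregates are computed after WHERE

Fix: Group first, then use HAVING for the count condition

Corrected query:
SELECT product FROM orders GROUP BY product HAVING COUNT(*) > 1

Result:
product
-------
Charger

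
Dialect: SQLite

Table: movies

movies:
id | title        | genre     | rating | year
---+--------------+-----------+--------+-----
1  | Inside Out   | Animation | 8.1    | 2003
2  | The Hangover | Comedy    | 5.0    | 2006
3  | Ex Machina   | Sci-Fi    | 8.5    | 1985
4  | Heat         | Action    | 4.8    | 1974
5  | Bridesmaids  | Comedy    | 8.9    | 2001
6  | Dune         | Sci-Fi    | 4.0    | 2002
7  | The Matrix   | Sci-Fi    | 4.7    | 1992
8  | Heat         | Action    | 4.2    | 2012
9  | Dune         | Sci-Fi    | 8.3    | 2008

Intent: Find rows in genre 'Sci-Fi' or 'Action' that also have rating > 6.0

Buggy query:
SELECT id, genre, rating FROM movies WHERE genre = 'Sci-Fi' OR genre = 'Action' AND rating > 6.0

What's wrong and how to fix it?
Bug: Without parentheses, AND is evaluated before OR, so the rating filter only applies to the 'Action' branch

Fix: Group the OR with parentheses (or use IN), then AND the threshold

Corrected query:
SELECT id, genre, rating FROM movies WHERE (genre = 'Sci-Fi' OR genre = 'Action') AND rating > 6.0

Result:
id | genre  | rating
---+--------+-------
3  | Sci-Fi | 8.5   
9  | Sci-Fi | 8.3   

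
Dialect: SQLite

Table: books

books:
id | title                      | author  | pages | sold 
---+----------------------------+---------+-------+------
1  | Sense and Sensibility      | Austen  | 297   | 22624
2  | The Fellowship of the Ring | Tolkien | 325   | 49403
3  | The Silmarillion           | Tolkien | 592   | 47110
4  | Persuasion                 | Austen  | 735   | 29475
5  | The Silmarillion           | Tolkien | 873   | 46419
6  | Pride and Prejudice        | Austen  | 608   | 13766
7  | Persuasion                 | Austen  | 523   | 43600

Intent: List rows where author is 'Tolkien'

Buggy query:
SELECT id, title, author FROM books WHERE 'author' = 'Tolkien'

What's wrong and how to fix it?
Bug: 'author' in single quotes is a string literal, not the column; the comparison is literal-vs-literal and never true

Fix: Remove the quotes around the column name (or use double quotes for an identifier)

Corrected query:
SELECT id, title, author FROM books WHERE author = 'Tolkien'

Result:
id | title                      | author 
---+----------------------------+--------
2  | The Fellowship of the Ring | Tolkien
3  | The Silmarillion           | Tolkien
5  | The Silmarillion           | Tolkien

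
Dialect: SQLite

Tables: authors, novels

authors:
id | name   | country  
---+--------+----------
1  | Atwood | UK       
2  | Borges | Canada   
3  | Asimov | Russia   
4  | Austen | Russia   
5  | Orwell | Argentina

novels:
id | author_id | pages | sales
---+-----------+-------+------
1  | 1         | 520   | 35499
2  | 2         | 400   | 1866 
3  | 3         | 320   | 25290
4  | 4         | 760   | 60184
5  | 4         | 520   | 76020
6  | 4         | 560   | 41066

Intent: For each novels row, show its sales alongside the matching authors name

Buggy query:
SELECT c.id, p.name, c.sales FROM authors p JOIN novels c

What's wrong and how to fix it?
Bug: Missing join condition: each novels row is matched to all authors rows instead of just its own

Fix: Specify the join condition linking the foreign key to the parent id

Corrected query:
SELECT c.id, p.name, c.sales FROM authors p JOIN novels c ON c.author_id = p.id

Result:
id | name   | sales
---+--------+------
1  | Atwood | 35499
2  | Borges | 1866 
3  | Asimov | 25290
4  | Austen | 60184
5  | Austen | 76020
6  | Austen | 41066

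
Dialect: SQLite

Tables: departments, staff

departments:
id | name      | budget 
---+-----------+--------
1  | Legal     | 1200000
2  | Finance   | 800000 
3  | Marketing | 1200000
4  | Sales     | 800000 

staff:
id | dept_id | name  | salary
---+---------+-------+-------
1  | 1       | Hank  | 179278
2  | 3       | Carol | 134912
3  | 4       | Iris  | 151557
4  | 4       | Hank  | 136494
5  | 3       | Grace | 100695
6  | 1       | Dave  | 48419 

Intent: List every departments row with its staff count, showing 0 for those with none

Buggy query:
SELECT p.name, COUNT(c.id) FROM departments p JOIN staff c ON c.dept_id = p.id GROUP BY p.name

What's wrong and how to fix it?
Bug: INNER JOIN drops departments rows that have no matching staff rows

Fix: Use LEFT JOIN so parents without children still appear (COUNT(c.id) gives 0)

Corrected query:
SELECT p.name, COUNT(c.id) FROM departments p LEFT JOIN staff c ON c.dept_id = p.id GROUP BY p.name

Result:
name      | COUNT(c.id)
----------+------------
Finance   | 0          
Legal     | 2          
Marketing | 2          
Sales     | 2          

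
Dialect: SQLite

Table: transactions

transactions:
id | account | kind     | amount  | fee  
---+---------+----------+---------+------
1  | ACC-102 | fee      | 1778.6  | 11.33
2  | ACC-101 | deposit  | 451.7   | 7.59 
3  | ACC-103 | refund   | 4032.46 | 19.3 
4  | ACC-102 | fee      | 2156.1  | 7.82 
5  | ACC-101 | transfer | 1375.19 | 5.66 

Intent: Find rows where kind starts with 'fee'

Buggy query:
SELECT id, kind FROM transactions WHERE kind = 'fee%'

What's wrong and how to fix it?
Bug: Wildcards only work with LIKE; '=' treats '%' as a literal character

Fix: Replace '=' with LIKE so 'fee%' is treated as a pattern

Corrected query:
SELECT id, kind FROM transactions WHERE kind LIKE 'fee%'

Result:
id | kind
---+-----
1  | fee 
4  | fee 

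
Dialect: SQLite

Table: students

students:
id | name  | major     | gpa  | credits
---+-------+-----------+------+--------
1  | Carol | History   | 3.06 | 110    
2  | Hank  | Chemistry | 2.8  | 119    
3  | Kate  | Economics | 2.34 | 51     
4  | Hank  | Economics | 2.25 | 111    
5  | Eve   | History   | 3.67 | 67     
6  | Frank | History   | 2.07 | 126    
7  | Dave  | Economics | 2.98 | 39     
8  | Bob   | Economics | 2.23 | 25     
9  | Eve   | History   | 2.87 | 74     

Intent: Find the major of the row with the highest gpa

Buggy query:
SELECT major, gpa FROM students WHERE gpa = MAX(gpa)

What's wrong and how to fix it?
Bug: MAX(gpa) is an aggregate and cannot be used directly in WHERE

Fix: Wrap MAX in a scalar subquery so WHERE compares against a single value

Corrected query:
SELECT major, gpa FROM students WHERE gpa = (SELECT MAX(gpa) FROM students)

Result:
major   | gpa 
--------+-----
History | 3.67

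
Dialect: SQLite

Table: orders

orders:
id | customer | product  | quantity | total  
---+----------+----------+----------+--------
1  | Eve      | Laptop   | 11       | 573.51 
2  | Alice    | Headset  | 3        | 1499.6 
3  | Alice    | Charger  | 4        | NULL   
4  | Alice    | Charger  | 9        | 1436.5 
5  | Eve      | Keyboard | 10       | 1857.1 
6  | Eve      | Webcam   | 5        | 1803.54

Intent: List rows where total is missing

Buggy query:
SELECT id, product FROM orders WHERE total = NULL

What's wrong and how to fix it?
Bug: Comparing to NULL with '=' never matches; NULL = NULL is unknown, not true

Fix: Use IS NULL to test for NULL

Corrected query:
SELECT id, product FROM orders WHERE total IS NULL

Result:
id | product
---+--------
3  | Charger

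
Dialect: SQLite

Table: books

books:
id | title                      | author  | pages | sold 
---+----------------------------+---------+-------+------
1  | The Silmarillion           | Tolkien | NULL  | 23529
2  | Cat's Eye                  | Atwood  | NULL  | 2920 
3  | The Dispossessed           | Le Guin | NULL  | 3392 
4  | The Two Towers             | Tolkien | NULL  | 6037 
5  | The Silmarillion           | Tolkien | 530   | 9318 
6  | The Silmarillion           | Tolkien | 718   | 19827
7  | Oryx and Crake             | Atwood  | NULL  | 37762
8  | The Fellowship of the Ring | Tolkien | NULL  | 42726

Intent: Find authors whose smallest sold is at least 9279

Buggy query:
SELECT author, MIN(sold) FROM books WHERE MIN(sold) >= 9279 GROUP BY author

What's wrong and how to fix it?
Bug: MIN() in WHERE is a misuse of aggregate

Fix: Replace WHERE with HAVING after the GROUP BY

Corrected query:
SELECT author, MIN(sold) FROM books GROUP BY author HAVING MIN(sold) >= 9279

Result:
(no rows)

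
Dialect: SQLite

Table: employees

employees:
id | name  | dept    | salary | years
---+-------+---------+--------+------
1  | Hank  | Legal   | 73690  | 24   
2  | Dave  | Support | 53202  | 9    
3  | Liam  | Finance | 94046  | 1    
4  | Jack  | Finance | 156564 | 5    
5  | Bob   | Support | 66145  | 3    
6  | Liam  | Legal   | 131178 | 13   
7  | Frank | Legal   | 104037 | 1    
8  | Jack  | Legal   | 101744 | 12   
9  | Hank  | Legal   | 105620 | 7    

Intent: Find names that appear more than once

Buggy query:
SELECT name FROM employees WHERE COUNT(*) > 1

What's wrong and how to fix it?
Bug: WHERE can't reference COUNT(*); aggregates are computed after WHERE

Fix: Group first, then use HAVING for the count condition

Corrected query:
SELECT name FROM employees GROUP BY name HAVING COUNT(*) > 1

Result:
name
----
Hank
Jack
Liam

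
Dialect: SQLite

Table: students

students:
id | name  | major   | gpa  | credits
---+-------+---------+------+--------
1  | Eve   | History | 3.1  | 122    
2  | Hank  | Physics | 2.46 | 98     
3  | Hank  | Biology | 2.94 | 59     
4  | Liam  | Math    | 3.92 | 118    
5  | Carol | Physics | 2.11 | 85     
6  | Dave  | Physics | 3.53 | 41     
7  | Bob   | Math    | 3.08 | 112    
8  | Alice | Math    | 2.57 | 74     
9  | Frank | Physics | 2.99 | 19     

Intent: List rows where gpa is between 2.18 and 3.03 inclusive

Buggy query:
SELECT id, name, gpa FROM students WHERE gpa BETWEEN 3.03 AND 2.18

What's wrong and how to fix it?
Bug: The bounds are reversed; BETWEEN a AND b requires a <= b to match anything

Fix: Write BETWEEN 2.18 AND 3.03

Corrected query:
SELECT id, name, gpa FROM students WHERE gpa BETWEEN 2.18 AND 3.03

Result:
id | name  | gpa 
---+-------+-----
2  | Hank  | 2.46
3  | Hank  | 2.94
8  | Alice | 2.57
9  | Frank | 2.99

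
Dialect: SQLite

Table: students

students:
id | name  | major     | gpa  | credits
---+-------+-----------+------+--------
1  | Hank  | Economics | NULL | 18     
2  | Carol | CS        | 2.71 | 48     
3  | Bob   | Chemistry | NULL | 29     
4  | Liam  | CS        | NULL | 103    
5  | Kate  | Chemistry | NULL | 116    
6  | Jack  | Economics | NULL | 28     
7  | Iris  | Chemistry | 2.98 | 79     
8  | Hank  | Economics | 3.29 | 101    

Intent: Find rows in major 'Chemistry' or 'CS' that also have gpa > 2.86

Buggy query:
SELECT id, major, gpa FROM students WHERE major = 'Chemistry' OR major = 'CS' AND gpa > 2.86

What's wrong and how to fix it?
Bug: AND binds tighter than OR, so this parses as major = 'Chemistry' OR (major = 'CS' AND gpa > 2.86)

Fix: Add parentheses around the OR so the AND applies to both alternatives

Corrected query:
SELECT id, major, gpa FROM students WHERE (major = 'Chemistry' OR major = 'CS') AND gpa > 2.86

Result:
id | major     | gpa 
---+-----------+-----
7  | Chemistry | 2.98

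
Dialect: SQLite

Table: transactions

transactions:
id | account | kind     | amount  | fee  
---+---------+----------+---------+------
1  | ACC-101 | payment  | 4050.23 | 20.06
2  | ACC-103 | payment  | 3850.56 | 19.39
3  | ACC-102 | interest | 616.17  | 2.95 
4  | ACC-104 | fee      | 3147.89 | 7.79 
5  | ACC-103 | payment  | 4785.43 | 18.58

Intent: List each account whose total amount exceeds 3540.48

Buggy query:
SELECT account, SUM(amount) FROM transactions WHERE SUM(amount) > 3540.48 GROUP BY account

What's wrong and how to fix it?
Bug: SUM(amount) is an aggregate, but WHERE filters rows before aggregation

Fix: Move the aggregate condition to a HAVING clause

Corrected query:
SELECT account, SUM(amount) FROM transactions GROUP BY account HAVING SUM(amount) > 3540.48

Result:
account | SUM(amount)
--------+------------
ACC-101 | 4050.23    
ACC-103 | 8635.99    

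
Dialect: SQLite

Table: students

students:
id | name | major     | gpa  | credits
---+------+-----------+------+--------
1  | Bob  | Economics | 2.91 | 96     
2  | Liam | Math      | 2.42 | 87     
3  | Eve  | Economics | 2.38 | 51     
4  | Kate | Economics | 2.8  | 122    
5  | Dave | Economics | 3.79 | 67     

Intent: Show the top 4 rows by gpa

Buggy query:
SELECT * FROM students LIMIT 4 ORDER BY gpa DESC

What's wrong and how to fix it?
Bug: ORDER BY cannot follow LIMIT; LIMIT is the final clause

Fix: Sort with ORDER BY, then apply LIMIT

Corrected query:
SELECT * FROM students ORDER BY gpa DESC LIMIT 4

Result:
id | name | major     | gpa  | credits
---+------+-----------+------+--------
5  | Dave | Economics | 3.79 | 67     
1  | Bob  | Economics | 2.91 | 96     
4  | Kate | Economics | 2.8  | 122    
2  | Liam | Math      | 2.42 | 87     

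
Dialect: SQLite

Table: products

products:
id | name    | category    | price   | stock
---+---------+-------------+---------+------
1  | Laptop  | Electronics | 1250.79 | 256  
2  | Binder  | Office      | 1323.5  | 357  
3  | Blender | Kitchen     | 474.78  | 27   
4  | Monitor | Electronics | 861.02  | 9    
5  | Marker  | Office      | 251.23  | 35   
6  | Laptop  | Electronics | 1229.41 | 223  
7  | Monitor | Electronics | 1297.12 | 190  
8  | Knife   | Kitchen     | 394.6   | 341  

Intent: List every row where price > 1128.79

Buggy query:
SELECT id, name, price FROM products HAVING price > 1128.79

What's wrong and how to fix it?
Bug: HAVING filters the output of aggregation, but this query has no GROUP BY and no aggregate functions, so SQLite rejects it (HAVING clause on a non-aggregate query); the condition here is per row

Fix: Use WHERE for row-level filtering

Corrected query:
SELECT id, name, price FROM products WHERE price > 1128.79

Result:
id | name    | price  
---+---------+--------
1  | Laptop  | 1250.79
2  | Binder  | 1323.5 
6  | Laptop  | 1229.41
7  | Monitor | 1297.12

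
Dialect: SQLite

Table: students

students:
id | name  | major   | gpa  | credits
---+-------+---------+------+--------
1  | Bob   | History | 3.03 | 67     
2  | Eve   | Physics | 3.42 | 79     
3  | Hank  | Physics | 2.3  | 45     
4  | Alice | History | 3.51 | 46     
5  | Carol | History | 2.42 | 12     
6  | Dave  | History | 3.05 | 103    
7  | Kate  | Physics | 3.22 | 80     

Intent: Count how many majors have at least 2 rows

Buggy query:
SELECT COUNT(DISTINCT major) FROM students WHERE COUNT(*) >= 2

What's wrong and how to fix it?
Bug: COUNT(*) cannot appear in WHERE; the per-group count doesn't exist yet

Fix: Group first with HAVING COUNT(*) >= 2, then COUNT the resulting groups

Corrected query:
SELECT COUNT(*) FROM (SELECT major FROM students GROUP BY major HAVING COUNT(*) >= 2)

Result:
COUNT(*)
--------
2       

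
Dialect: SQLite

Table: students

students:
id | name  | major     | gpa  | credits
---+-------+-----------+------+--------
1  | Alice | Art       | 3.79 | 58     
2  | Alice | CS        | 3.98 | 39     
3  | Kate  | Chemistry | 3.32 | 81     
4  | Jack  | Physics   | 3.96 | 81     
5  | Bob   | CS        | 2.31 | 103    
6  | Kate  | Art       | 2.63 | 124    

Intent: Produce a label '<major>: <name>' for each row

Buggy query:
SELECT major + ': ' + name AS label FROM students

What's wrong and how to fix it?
Bug: '+' is numeric addition; on text columns SQLite converts them to 0 instead of concatenating

Fix: Use the || operator for string concatenation

Corrected query:
SELECT major || ': ' || name AS label FROM students

Result:
label          
---------------
Art: Alice     
CS: Alice      
Chemistry: Kate
Physics: Jack  
CS: Bob        
Art: Kate      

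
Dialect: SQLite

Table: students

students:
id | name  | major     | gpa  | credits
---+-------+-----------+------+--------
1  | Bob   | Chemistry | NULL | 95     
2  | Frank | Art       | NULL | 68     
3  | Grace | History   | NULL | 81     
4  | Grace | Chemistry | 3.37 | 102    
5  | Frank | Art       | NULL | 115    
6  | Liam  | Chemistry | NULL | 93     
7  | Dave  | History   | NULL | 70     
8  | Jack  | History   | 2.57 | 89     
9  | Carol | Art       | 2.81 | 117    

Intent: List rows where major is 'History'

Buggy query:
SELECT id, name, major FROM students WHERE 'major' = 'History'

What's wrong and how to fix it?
Bug: Single quotes denote string literals in SQL; the column name is being compared as a constant string

Fix: Reference the column as major without single quotes

Corrected query:
SELECT id, name, major FROM students WHERE major = 'History'

Result:
id | name  | major  
---+-------+--------
3  | Grace | History
7  | Dave  | History
8  | Jack  | History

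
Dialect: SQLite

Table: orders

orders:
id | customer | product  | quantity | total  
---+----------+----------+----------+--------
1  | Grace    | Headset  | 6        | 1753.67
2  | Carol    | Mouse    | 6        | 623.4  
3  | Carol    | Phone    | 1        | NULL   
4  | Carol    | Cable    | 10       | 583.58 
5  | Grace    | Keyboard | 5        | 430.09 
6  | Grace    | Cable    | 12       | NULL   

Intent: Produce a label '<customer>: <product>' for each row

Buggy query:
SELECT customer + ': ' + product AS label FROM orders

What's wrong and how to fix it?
Bug: '+' is numeric addition; on text columns SQLite converts them to 0 instead of concatenating

Fix: Use the || operator for string concatenation

Corrected query:
SELECT customer || ': ' || product AS label FROM orders

Result:
label          
---------------
Grace: Headset 
Carol: Mouse   
Carol: Phone   
Carol: Cable   
Grace: Keyboard
Grace: Cable   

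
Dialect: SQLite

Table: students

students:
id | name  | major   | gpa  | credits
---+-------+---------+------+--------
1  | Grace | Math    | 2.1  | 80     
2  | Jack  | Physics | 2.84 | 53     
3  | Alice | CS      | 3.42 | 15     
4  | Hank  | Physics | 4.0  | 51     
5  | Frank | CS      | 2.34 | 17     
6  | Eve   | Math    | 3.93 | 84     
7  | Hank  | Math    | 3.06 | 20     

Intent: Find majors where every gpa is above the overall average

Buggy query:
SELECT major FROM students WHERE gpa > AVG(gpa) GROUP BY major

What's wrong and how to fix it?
Bug: AVG() is an aggregate; it can't sit directly in WHERE

Fix: Compute the overall average in a scalar subquery and compare each group's MIN against it in HAVING

Corrected query:
SELECT major FROM students GROUP BY major HAVING MIN(gpa) > (SELECT AVG(gpa) FROM students)

Result:
(no rows)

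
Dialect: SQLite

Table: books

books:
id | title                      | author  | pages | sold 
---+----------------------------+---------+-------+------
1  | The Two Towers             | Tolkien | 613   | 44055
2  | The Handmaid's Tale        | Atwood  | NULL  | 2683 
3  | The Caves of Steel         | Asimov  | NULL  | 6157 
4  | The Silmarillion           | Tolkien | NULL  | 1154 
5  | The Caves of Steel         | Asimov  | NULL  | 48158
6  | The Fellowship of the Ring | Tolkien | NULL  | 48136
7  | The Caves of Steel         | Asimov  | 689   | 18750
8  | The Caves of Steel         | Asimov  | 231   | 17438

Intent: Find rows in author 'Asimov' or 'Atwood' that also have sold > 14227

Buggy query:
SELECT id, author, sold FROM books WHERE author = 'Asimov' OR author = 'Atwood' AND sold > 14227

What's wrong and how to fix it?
Bug: Without parentheses, AND is evaluated before OR, so the sold filter only applies to the 'Atwood' branch

Fix: Add parentheses around the OR so the AND applies to both alternatives

Corrected query:
SELECT id, author, sold FROM books WHERE (author = 'Asimov' OR author = 'Atwood') AND sold > 14227

Result:
id | author | sold 
---+--------+------
5  | Asimov | 48158
7  | Asimov | 18750
8  | Asimov | 17438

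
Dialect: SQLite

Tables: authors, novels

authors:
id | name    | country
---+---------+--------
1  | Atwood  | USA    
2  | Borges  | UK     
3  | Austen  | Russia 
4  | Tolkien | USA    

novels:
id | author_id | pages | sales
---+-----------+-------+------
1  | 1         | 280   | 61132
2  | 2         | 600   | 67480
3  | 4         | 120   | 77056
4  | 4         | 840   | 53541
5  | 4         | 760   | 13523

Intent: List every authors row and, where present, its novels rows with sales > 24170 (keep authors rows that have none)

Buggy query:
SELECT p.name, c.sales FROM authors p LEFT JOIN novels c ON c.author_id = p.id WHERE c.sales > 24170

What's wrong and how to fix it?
Bug: Filtering c.sales in WHERE discards the NULL rows produced by LEFT JOIN, turning it into an inner join

Fix: Move the right-table condition into the ON clause so unmatched parents are kept

Corrected query:
SELECT p.name, c.sales FROM authors p LEFT JOIN novels c ON c.author_id = p.id AND c.sales > 24170

Result:
name    | sales
--------+------
Atwood  | 61132
Borges  | 67480
Austen  | NULL 
Tolkien | 53541
Tolkien | 77056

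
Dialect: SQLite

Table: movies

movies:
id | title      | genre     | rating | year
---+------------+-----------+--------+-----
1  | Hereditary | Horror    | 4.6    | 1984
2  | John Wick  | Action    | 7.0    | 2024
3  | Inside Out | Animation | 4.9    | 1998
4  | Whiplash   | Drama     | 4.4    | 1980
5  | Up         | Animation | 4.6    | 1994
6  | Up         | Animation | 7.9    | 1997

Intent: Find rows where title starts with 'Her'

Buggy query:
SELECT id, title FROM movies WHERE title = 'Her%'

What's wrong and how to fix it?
Bug: Wildcards only work with LIKE; '=' treats '%' as a literal character

Fix: Replace '=' with LIKE so 'Her%' is treated as a pattern

Corrected query:
SELECT id, title FROM movies WHERE title LIKE 'Her%'

Result:
id | title     
---+-----------
1  | Hereditary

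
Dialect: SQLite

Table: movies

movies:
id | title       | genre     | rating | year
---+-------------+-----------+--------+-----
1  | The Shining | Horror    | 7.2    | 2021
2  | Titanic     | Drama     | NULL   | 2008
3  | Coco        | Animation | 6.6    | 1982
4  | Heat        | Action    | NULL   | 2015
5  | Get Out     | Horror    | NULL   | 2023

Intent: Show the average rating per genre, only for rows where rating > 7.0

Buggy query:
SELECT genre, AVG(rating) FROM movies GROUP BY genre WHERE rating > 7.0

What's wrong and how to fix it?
Bug: WHERE cannot follow GROUP BY

Fix: Move the WHERE clause before GROUP BY

Corrected query:
SELECT genre, AVG(rating) FROM movies WHERE rating > 7.0 GROUP BY genre

Result:
genre  | AVG(rating)
-------+------------
Horror | 7.2        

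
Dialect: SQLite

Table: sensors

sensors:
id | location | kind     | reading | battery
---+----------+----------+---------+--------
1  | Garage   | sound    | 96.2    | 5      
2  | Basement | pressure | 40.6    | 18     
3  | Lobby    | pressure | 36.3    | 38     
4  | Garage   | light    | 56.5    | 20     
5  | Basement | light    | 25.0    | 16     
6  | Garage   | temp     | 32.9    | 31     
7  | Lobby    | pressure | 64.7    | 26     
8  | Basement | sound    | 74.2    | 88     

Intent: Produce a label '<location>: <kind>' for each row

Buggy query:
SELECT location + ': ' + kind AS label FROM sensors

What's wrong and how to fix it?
Bug: '+' is numeric addition; on text columns SQLite converts them to 0 instead of concatenating

Fix: Replace + with || to concatenate text

Corrected query:
SELECT location || ': ' || kind AS label FROM sensors

Result:
label             
------------------
Garage: sound     
Basement: pressure
Lobby: pressure   
Garage: light     
Basement: light   
Garage: temp      
Lobby: pressure   
Basement: sound   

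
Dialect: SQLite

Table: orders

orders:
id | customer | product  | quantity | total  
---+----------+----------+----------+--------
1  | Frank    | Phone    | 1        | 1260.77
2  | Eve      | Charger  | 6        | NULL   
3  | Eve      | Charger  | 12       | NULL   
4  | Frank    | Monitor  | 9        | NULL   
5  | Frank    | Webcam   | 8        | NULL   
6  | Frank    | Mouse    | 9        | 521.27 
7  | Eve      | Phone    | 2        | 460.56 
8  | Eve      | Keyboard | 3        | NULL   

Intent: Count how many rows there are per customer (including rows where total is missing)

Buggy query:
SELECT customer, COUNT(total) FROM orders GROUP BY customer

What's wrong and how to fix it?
Bug: COUNT(column) counts non-NULL values only; rows with NULL total aren't counted

Fix: Use COUNT(*) to count all rows regardless of NULL

Corrected query:
SELECT customer, COUNT(*) FROM orders GROUP BY customer

Result:
customer | COUNT(*)
---------+---------
Eve      | 4       
Frank    | 4       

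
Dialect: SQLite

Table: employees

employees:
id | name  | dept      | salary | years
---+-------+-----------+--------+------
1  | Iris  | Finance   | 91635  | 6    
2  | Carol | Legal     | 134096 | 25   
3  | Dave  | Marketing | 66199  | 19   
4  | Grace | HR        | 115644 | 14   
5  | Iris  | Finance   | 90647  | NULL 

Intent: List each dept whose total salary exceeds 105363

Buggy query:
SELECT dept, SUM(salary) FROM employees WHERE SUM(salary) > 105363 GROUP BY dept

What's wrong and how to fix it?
Bug: SUM(salary) is an aggregate, but WHERE filters rows before aggregation

Fix: Use HAVING (which filters groups after aggregation) instead of WHERE

Corrected query:
SELECT dept, SUM(salary) FROM employees GROUP BY dept HAVING SUM(salary) > 105363

Result:
dept    | SUM(salary)
--------+------------
Finance | 182282     
HR      | 115644     
Legal   | 134096     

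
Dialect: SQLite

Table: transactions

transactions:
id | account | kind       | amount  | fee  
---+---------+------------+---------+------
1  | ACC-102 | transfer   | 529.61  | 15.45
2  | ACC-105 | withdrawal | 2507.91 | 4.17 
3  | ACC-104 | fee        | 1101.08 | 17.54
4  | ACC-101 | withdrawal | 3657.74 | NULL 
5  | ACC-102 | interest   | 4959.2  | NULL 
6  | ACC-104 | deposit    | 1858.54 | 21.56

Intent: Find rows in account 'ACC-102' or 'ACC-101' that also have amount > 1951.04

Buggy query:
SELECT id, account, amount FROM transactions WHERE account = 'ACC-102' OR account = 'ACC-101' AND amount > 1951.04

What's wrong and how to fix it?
Bug: AND binds tighter than OR, so this parses as account = 'ACC-102' OR (account = 'ACC-101' AND amount > 1951.04)

Fix: Group the OR with parentheses (or use IN), then AND the threshold

Corrected query:
SELECT id, account, amount FROM transactions WHERE (account = 'ACC-102' OR account = 'ACC-101') AND amount > 1951.04

Result:
id | account | amount 
---+---------+--------
4  | ACC-101 | 3657.74
5  | ACC-102 | 4959.2 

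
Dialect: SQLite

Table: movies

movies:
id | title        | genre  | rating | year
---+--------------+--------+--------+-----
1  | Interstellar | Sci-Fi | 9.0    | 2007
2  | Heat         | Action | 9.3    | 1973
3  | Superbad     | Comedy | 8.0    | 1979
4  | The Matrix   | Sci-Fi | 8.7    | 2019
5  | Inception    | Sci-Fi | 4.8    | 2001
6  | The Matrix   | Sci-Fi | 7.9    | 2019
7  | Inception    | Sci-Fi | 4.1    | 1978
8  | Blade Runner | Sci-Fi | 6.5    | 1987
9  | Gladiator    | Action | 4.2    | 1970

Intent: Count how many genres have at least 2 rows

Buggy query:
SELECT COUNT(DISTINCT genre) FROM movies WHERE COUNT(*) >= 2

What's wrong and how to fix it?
Bug: COUNT(*) cannot appear in WHERE; the per-group count doesn't exist yet

Fix: Group first with HAVING COUNT(*) >= 2, then COUNT the resulting groups

Corrected query:
SELECT COUNT(*) FROM (SELECT genre FROM movies GROUP BY genre HAVING COUNT(*) >= 2)

Result:
COUNT(*)
--------
2       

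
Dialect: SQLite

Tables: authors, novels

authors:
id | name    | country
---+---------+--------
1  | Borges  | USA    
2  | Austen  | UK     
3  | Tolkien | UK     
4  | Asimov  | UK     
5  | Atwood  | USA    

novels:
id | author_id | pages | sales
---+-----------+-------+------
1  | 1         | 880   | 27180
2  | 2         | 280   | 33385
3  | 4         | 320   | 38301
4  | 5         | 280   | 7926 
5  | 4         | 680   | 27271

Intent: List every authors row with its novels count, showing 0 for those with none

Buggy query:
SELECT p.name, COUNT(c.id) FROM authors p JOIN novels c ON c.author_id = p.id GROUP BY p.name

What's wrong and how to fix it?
Bug: INNER JOIN drops authors rows that have no matching novels rows

Fix: Switch to LEFT JOIN to retain unmatched parent rows

Corrected query:
SELECT p.name, COUNT(c.id) FROM authors p LEFT JOIN novels c ON c.author_id = p.id GROUP BY p.name

Result:
name    | COUNT(c.id)
--------+------------
Asimov  | 2          
Atwood  | 1          
Austen  | 1          
Borges  | 1          
Tolkien | 0          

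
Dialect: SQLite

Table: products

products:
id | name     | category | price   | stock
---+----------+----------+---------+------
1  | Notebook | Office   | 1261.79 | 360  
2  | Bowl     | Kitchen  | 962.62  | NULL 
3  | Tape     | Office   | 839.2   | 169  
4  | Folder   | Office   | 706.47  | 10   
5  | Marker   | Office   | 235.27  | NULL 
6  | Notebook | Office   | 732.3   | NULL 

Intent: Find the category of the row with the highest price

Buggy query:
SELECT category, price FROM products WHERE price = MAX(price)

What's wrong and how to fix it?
Bug: MAX(price) is an aggregate and cannot be used directly in WHERE

Fix: Use a subquery: WHERE price = (SELECT MAX(price) FROM products)

Corrected query:
SELECT category, price FROM products WHERE price = (SELECT MAX(price) FROM products)

Result:
category | price  
---------+--------
Office   | 1261.79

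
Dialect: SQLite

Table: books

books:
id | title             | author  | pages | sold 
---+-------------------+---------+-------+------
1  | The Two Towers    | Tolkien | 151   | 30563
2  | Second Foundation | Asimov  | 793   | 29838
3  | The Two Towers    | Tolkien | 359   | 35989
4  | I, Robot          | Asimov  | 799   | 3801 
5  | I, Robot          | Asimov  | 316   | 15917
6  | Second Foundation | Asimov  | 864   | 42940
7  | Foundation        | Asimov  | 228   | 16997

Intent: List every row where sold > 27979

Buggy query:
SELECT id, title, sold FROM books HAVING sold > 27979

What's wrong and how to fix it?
Bug: This is a non-aggregate query (no GROUP BY, no aggregates), so in SQLite the HAVING clause is invalid here; a row-level condition belongs in WHERE

Fix: Use WHERE for row-level filtering

Corrected query:
SELECT id, title, sold FROM books WHERE sold > 27979

Result:
id | title             | sold 
---+-------------------+------
1  | The Two Towers    | 30563
2  | Second Foundation | 29838
3  | The Two Towers    | 35989
6  | Second Foundation | 42940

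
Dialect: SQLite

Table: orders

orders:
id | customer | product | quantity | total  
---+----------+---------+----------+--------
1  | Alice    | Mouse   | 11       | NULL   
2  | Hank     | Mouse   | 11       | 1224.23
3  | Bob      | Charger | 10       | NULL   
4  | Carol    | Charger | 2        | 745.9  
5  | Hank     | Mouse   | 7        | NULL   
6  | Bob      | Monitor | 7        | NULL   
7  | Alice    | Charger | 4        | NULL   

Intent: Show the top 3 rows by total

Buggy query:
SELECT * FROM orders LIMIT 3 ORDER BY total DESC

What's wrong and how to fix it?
Bug: LIMIT must come after ORDER BY

Fix: Sort with ORDER BY, then apply LIMIT

Corrected query:
SELECT * FROM orders ORDER BY total DESC LIMIT 3

Result:
id | customer | product | quantity | total  
---+----------+---------+----------+--------
2  | Hank     | Mouse   | 11       | 1224.23
4  | Carol    | Charger | 2        | 745.9  
1  | Alice    | Mouse   | 11       | NULL   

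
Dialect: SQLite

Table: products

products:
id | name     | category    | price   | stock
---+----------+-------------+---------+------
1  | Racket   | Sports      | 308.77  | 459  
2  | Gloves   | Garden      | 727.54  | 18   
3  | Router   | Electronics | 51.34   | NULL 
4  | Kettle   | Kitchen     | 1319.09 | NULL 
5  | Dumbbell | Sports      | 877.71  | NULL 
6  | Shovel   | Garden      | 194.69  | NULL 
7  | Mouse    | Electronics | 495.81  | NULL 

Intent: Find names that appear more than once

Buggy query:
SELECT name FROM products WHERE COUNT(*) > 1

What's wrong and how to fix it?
Bug: COUNT(*) is an aggregate and cannot be used in WHERE

Fix: GROUP BY name, then filter groups with HAVING COUNT(*) > 1

Corrected query:
SELECT name FROM products GROUP BY name HAVING COUNT(*) > 1

Result:
(no rows)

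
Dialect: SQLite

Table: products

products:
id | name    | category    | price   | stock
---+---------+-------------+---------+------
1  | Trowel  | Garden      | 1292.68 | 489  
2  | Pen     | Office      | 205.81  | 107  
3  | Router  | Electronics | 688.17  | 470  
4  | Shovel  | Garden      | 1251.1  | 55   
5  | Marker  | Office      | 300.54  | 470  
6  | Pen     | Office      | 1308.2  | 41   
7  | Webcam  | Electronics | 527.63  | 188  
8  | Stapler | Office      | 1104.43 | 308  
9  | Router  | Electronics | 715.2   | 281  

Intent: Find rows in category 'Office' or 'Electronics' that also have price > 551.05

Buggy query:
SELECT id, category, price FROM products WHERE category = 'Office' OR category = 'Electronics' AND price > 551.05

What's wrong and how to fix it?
Bug: Without parentheses, AND is evaluated before OR, so the price filter only applies to the 'Electronics' branch

Fix: Group the OR with parentheses (or use IN), then AND the threshold

Corrected query:
SELECT id, category, price FROM products WHERE (category = 'Office' OR category = 'Electronics') AND price > 551.05

Result:
id | category    | price  
---+-------------+--------
3  | Electronics | 688.17 
6  | Office      | 1308.2 
8  | Office      | 1104.43
9  | Electronics | 715.2  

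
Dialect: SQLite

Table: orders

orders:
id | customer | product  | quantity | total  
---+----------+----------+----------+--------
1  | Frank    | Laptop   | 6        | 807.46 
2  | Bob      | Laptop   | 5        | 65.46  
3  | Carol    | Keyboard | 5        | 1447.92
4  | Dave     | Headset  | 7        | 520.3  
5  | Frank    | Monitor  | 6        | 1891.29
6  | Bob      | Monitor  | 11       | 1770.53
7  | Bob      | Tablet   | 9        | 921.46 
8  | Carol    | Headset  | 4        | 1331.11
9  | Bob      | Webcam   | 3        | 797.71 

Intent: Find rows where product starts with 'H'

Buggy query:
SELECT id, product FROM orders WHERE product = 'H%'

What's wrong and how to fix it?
Bug: '=' compares the literal string including the % character; pattern matching needs LIKE

Fix: Use LIKE for wildcard pattern matching

Corrected query:
SELECT id, product FROM orders WHERE product LIKE 'H%'

Result:
id | product
---+--------
4  | Headset
8  | Headset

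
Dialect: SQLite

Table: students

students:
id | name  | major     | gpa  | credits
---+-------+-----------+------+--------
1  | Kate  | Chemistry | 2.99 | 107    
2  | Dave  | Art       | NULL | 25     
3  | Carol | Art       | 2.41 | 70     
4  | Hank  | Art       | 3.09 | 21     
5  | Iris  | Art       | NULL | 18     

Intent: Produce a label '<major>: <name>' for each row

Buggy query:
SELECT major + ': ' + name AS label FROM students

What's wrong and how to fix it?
Bug: '+' is numeric addition; on text columns SQLite converts them to 0 instead of concatenating

Fix: Use the || operator for string concatenation

Corrected query:
SELECT major || ': ' || name AS label FROM students

Result:
label          
---------------
Chemistry: Kate
Art: Dave      
Art: Carol     
Art: Hank      
Art: Iris      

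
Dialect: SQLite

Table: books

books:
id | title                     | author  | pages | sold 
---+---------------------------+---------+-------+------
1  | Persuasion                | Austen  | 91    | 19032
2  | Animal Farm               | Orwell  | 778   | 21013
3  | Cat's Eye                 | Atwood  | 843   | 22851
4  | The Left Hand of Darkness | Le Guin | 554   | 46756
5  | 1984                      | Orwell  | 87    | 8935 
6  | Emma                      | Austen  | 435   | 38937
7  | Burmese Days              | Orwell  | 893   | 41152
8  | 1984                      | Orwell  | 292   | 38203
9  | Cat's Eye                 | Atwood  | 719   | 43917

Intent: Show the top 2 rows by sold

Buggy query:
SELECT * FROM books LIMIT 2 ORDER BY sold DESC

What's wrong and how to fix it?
Bug: ORDER BY cannot follow LIMIT; LIMIT is the final clause

Fix: Swap the clauses: ORDER BY first, then LIMIT

Corrected query:
SELECT * FROM books ORDER BY sold DESC LIMIT 2

Result:
id | title                     | author  | pages | sold 
---+---------------------------+---------+-------+------
4  | The Left Hand of Darkness | Le Guin | 554   | 46756
9  | Cat's Eye                 | Atwood  | 719   | 43917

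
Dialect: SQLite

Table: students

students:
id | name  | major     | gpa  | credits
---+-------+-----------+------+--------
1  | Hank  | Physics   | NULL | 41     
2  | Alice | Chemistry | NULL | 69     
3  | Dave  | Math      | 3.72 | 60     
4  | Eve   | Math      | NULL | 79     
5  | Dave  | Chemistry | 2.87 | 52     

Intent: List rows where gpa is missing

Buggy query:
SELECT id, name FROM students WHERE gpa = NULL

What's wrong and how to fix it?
Bug: Comparing to NULL with '=' never matches; NULL = NULL is unknown, not true

Fix: Use IS NULL to test for NULL

Corrected query:
SELECT id, name FROM students WHERE gpa IS NULL

Result:
id | name 
---+------
1  | Hank 
2  | Alice
4  | Eve  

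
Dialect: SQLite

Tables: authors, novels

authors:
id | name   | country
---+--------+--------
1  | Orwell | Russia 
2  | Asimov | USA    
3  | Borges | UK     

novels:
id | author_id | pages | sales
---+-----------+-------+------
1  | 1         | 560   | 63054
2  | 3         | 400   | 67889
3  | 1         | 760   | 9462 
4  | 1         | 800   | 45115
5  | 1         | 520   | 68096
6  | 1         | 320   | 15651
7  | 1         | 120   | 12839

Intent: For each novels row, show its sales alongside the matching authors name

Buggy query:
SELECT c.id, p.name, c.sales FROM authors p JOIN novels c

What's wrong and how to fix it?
Bug: Missing join condition: each novels row is matched to all authors rows instead of just its own

Fix: Add ON c.author_id = p.id to the JOIN

Corrected query:
SELECT c.id, p.name, c.sales FROM authors p JOIN novels c ON c.author_id = p.id

Result:
id | name   | sales
---+--------+------
1  | Orwell | 63054
2  | Borges | 67889
3  | Orwell | 9462 
4  | Orwell | 45115
5  | Orwell | 68096
6  | Orwell | 15651
7  | Orwell | 12839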